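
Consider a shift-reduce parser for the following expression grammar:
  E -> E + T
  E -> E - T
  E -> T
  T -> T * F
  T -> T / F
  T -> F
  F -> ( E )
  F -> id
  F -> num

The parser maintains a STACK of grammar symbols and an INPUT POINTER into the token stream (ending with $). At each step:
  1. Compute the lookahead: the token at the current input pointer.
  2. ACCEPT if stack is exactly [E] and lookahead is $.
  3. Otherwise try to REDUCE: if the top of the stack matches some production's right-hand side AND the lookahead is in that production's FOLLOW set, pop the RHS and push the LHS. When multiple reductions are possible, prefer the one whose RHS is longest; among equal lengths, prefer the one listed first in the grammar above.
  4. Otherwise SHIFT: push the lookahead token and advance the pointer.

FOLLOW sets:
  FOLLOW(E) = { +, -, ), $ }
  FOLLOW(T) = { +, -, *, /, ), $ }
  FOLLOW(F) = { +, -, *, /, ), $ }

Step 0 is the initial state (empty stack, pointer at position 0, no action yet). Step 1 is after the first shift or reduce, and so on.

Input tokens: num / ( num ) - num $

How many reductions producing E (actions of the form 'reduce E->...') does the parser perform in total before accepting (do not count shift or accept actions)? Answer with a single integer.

Step 1: shift num. Stack=[num] ptr=1 lookahead=/ remaining=[/ ( num ) - num $]
Step 2: reduce F->num. Stack=[F] ptr=1 lookahead=/ remaining=[/ ( num ) - num $]
Step 3: reduce T->F. Stack=[T] ptr=1 lookahead=/ remaining=[/ ( num ) - num $]
Step 4: shift /. Stack=[T /] ptr=2 lookahead=( remaining=[( num ) - num $]
Step 5: shift (. Stack=[T / (] ptr=3 lookahead=num remaining=[num ) - num $]
Step 6: shift num. Stack=[T / ( num] ptr=4 lookahead=) remaining=[) - num $]
Step 7: reduce F->num. Stack=[T / ( F] ptr=4 lookahead=) remaining=[) - num $]
Step 8: reduce T->F. Stack=[T / ( T] ptr=4 lookahead=) remaining=[) - num $]
Step 9: reduce E->T. Stack=[T / ( E] ptr=4 lookahead=) remaining=[) - num $]
Step 10: shift ). Stack=[T / ( E )] ptr=5 lookahead=- remaining=[- num $]
Step 11: reduce F->( E ). Stack=[T / F] ptr=5 lookahead=- remaining=[- num $]
Step 12: reduce T->T / F. Stack=[T] ptr=5 lookahead=- remaining=[- num $]
Step 13: reduce E->T. Stack=[E] ptr=5 lookahead=- remaining=[- num $]
Step 14: shift -. Stack=[E -] ptr=6 lookahead=num remaining=[num $]
Step 15: shift num. Stack=[E - num] ptr=7 lookahead=$ remaining=[$]
Step 16: reduce F->num. Stack=[E - F] ptr=7 lookahead=$ remaining=[$]
Step 17: reduce T->F. Stack=[E - T] ptr=7 lookahead=$ remaining=[$]
Step 18: reduce E->E - T. Stack=[E] ptr=7 lookahead=$ remaining=[$]
Step 19: accept. Stack=[E] ptr=7 lookahead=$ remaining=[$]

Answer: 3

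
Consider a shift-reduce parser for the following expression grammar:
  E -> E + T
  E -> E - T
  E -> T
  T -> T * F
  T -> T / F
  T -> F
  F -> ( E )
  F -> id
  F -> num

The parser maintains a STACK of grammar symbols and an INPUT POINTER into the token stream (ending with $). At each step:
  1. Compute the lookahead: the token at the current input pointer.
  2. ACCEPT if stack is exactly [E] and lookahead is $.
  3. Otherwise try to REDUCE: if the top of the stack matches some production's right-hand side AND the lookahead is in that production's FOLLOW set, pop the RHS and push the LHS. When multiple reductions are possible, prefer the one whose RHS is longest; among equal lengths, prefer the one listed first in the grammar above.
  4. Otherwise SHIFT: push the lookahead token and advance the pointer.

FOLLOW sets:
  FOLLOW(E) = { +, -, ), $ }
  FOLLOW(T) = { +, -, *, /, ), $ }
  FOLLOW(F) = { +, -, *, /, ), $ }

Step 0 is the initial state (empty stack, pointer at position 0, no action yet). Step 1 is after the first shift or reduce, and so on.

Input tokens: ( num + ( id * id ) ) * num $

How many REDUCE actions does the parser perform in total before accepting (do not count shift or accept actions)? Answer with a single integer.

Step 1: shift (. Stack=[(] ptr=1 lookahead=num remaining=[num + ( id * id ) ) * num $]
Step 2: shift num. Stack=[( num] ptr=2 lookahead=+ remaining=[+ ( id * id ) ) * num $]
Step 3: reduce F->num. Stack=[( F] ptr=2 lookahead=+ remaining=[+ ( id * id ) ) * num $]
Step 4: reduce T->F. Stack=[( T] ptr=2 lookahead=+ remaining=[+ ( id * id ) ) * num $]
Step 5: reduce E->T. Stack=[( E] ptr=2 lookahead=+ remaining=[+ ( id * id ) ) * num $]
Step 6: shift +. Stack=[( E +] ptr=3 lookahead=( remaining=[( id * id ) ) * num $]
Step 7: shift (. Stack=[( E + (] ptr=4 lookahead=id remaining=[id * id ) ) * num $]
Step 8: shift id. Stack=[( E + ( id] ptr=5 lookahead=* remaining=[* id ) ) * num $]
Step 9: reduce F->id. Stack=[( E + ( F] ptr=5 lookahead=* remaining=[* id ) ) * num $]
Step 10: reduce T->F. Stack=[( E + ( T] ptr=5 lookahead=* remaining=[* id ) ) * num $]
Step 11: shift *. Stack=[( E + ( T *] ptr=6 lookahead=id remaining=[id ) ) * num $]
Step 12: shift id. Stack=[( E + ( T * id] ptr=7 lookahead=) remaining=[) ) * num $]
Step 13: reduce F->id. Stack=[( E + ( T * F] ptr=7 lookahead=) remaining=[) ) * num $]
Step 14: reduce T->T * F. Stack=[( E + ( T] ptr=7 lookahead=) remaining=[) ) * num $]
Step 15: reduce E->T. Stack=[( E + ( E] ptr=7 lookahead=) remaining=[) ) * num $]
Step 16: shift ). Stack=[( E + ( E )] ptr=8 lookahead=) remaining=[) * num $]
Step 17: reduce F->( E ). Stack=[( E + F] ptr=8 lookahead=) remaining=[) * num $]
Step 18: reduce T->F. Stack=[( E + T] ptr=8 lookahead=) remaining=[) * num $]
Step 19: reduce E->E + T. Stack=[( E] ptr=8 lookahead=) remaining=[) * num $]
Step 20: shift ). Stack=[( E )] ptr=9 lookahead=* remaining=[* num $]
Step 21: reduce F->( E ). Stack=[F] ptr=9 lookahead=* remaining=[* num $]
Step 22: reduce T->F. Stack=[T] ptr=9 lookahead=* remaining=[* num $]
Step 23: shift *. Stack=[T *] ptr=10 lookahead=num remaining=[num $]
Step 24: shift num. Stack=[T * num] ptr=11 lookahead=$ remaining=[$]
Step 25: reduce F->num. Stack=[T * F] ptr=11 lookahead=$ remaining=[$]
Step 26: reduce T->T * F. Stack=[T] ptr=11 lookahead=$ remaining=[$]
Step 27: reduce E->T. Stack=[E] ptr=11 lookahead=$ remaining=[$]
Step 28: accept. Stack=[E] ptr=11 lookahead=$ remaining=[$]

Answer: 16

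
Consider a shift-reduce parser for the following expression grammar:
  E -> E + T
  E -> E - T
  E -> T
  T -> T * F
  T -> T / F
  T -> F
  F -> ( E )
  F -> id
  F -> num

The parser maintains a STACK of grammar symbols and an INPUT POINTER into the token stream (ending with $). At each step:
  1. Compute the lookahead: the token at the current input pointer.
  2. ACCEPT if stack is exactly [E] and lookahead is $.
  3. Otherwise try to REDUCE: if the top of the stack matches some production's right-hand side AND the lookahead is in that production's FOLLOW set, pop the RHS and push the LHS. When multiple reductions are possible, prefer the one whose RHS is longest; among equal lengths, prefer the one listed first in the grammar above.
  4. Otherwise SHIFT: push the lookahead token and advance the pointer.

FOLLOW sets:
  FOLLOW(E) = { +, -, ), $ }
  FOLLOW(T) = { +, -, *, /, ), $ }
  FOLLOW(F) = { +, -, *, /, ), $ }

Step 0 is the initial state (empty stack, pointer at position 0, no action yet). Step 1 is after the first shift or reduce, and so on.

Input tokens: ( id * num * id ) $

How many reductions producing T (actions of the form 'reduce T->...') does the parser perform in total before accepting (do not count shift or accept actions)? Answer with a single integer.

Answer: 4

Derivation:
Step 1: shift (. Stack=[(] ptr=1 lookahead=id remaining=[id * num * id ) $]
Step 2: shift id. Stack=[( id] ptr=2 lookahead=* remaining=[* num * id ) $]
Step 3: reduce F->id. Stack=[( F] ptr=2 lookahead=* remaining=[* num * id ) $]
Step 4: reduce T->F. Stack=[( T] ptr=2 lookahead=* remaining=[* num * id ) $]
Step 5: shift *. Stack=[( T *] ptr=3 lookahead=num remaining=[num * id ) $]
Step 6: shift num. Stack=[( T * num] ptr=4 lookahead=* remaining=[* id ) $]
Step 7: reduce F->num. Stack=[( T * F] ptr=4 lookahead=* remaining=[* id ) $]
Step 8: reduce T->T * F. Stack=[( T] ptr=4 lookahead=* remaining=[* id ) $]
Step 9: shift *. Stack=[( T *] ptr=5 lookahead=id remaining=[id ) $]
Step 10: shift id. Stack=[( T * id] ptr=6 lookahead=) remaining=[) $]
Step 11: reduce F->id. Stack=[( T * F] ptr=6 lookahead=) remaining=[) $]
Step 12: reduce T->T * F. Stack=[( T] ptr=6 lookahead=) remaining=[) $]
Step 13: reduce E->T. Stack=[( E] ptr=6 lookahead=) remaining=[) $]
Step 14: shift ). Stack=[( E )] ptr=7 lookahead=$ remaining=[$]
Step 15: reduce F->( E ). Stack=[F] ptr=7 lookahead=$ remaining=[$]
Step 16: reduce T->F. Stack=[T] ptr=7 lookahead=$ remaining=[$]
Step 17: reduce E->T. Stack=[E] ptr=7 lookahead=$ remaining=[$]
Step 18: accept. Stack=[E] ptr=7 lookahead=$ remaining=[$]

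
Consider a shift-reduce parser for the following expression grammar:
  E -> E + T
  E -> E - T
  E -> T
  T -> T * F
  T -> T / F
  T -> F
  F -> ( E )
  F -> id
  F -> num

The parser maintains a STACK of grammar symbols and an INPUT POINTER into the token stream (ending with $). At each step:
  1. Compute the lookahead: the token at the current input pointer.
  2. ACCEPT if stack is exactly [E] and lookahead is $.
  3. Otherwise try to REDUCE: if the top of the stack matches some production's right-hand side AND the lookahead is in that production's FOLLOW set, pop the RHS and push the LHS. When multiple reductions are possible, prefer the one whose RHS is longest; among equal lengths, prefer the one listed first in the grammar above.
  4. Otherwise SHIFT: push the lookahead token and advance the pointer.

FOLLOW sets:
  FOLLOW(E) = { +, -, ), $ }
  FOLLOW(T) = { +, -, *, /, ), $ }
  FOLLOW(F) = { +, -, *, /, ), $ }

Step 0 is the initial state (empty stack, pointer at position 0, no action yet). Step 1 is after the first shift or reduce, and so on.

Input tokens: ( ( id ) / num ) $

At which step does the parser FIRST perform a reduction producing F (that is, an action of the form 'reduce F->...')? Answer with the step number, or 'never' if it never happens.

Answer: 4

Derivation:
Step 1: shift (. Stack=[(] ptr=1 lookahead=( remaining=[( id ) / num ) $]
Step 2: shift (. Stack=[( (] ptr=2 lookahead=id remaining=[id ) / num ) $]
Step 3: shift id. Stack=[( ( id] ptr=3 lookahead=) remaining=[) / num ) $]
Step 4: reduce F->id. Stack=[( ( F] ptr=3 lookahead=) remaining=[) / num ) $]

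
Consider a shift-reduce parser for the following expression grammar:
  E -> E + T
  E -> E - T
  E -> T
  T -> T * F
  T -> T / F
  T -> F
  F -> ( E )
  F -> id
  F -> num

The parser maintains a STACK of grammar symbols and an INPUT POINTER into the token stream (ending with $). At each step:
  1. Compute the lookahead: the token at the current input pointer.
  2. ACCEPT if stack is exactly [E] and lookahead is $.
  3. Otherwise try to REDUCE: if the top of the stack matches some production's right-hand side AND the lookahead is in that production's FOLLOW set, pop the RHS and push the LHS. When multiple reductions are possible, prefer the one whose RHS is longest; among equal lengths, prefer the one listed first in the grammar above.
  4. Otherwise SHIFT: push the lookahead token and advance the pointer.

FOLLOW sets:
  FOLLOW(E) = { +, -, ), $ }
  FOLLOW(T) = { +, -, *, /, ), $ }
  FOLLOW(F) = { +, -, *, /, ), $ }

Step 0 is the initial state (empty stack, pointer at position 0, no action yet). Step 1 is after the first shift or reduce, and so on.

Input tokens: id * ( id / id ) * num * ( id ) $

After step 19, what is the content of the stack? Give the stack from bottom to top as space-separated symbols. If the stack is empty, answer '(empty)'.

Step 1: shift id. Stack=[id] ptr=1 lookahead=* remaining=[* ( id / id ) * num * ( id ) $]
Step 2: reduce F->id. Stack=[F] ptr=1 lookahead=* remaining=[* ( id / id ) * num * ( id ) $]
Step 3: reduce T->F. Stack=[T] ptr=1 lookahead=* remaining=[* ( id / id ) * num * ( id ) $]
Step 4: shift *. Stack=[T *] ptr=2 lookahead=( remaining=[( id / id ) * num * ( id ) $]
Step 5: shift (. Stack=[T * (] ptr=3 lookahead=id remaining=[id / id ) * num * ( id ) $]
Step 6: shift id. Stack=[T * ( id] ptr=4 lookahead=/ remaining=[/ id ) * num * ( id ) $]
Step 7: reduce F->id. Stack=[T * ( F] ptr=4 lookahead=/ remaining=[/ id ) * num * ( id ) $]
Step 8: reduce T->F. Stack=[T * ( T] ptr=4 lookahead=/ remaining=[/ id ) * num * ( id ) $]
Step 9: shift /. Stack=[T * ( T /] ptr=5 lookahead=id remaining=[id ) * num * ( id ) $]
Step 10: shift id. Stack=[T * ( T / id] ptr=6 lookahead=) remaining=[) * num * ( id ) $]
Step 11: reduce F->id. Stack=[T * ( T / F] ptr=6 lookahead=) remaining=[) * num * ( id ) $]
Step 12: reduce T->T / F. Stack=[T * ( T] ptr=6 lookahead=) remaining=[) * num * ( id ) $]
Step 13: reduce E->T. Stack=[T * ( E] ptr=6 lookahead=) remaining=[) * num * ( id ) $]
Step 14: shift ). Stack=[T * ( E )] ptr=7 lookahead=* remaining=[* num * ( id ) $]
Step 15: reduce F->( E ). Stack=[T * F] ptr=7 lookahead=* remaining=[* num * ( id ) $]
Step 16: reduce T->T * F. Stack=[T] ptr=7 lookahead=* remaining=[* num * ( id ) $]
Step 17: shift *. Stack=[T *] ptr=8 lookahead=num remaining=[num * ( id ) $]
Step 18: shift num. Stack=[T * num] ptr=9 lookahead=* remaining=[* ( id ) $]
Step 19: reduce F->num. Stack=[T * F] ptr=9 lookahead=* remaining=[* ( id ) $]

Answer: T * F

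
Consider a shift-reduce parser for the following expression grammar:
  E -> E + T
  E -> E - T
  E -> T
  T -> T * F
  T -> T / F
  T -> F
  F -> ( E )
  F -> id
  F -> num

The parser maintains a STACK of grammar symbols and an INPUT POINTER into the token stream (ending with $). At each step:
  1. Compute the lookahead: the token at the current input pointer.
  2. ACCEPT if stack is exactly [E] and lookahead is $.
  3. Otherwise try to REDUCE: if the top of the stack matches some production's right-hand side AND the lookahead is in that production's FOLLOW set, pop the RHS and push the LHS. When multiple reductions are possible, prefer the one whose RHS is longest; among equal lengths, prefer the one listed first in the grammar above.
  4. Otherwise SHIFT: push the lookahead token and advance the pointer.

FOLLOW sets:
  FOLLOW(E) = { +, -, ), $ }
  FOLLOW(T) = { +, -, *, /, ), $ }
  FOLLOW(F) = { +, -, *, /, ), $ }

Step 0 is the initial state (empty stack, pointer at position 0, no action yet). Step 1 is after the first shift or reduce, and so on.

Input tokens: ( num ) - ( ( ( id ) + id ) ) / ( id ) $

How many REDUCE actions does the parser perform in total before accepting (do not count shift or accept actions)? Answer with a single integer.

Answer: 26

Derivation:
Step 1: shift (. Stack=[(] ptr=1 lookahead=num remaining=[num ) - ( ( ( id ) + id ) ) / ( id ) $]
Step 2: shift num. Stack=[( num] ptr=2 lookahead=) remaining=[) - ( ( ( id ) + id ) ) / ( id ) $]
Step 3: reduce F->num. Stack=[( F] ptr=2 lookahead=) remaining=[) - ( ( ( id ) + id ) ) / ( id ) $]
Step 4: reduce T->F. Stack=[( T] ptr=2 lookahead=) remaining=[) - ( ( ( id ) + id ) ) / ( id ) $]
Step 5: reduce E->T. Stack=[( E] ptr=2 lookahead=) remaining=[) - ( ( ( id ) + id ) ) / ( id ) $]
Step 6: shift ). Stack=[( E )] ptr=3 lookahead=- remaining=[- ( ( ( id ) + id ) ) / ( id ) $]
Step 7: reduce F->( E ). Stack=[F] ptr=3 lookahead=- remaining=[- ( ( ( id ) + id ) ) / ( id ) $]
Step 8: reduce T->F. Stack=[T] ptr=3 lookahead=- remaining=[- ( ( ( id ) + id ) ) / ( id ) $]
Step 9: reduce E->T. Stack=[E] ptr=3 lookahead=- remaining=[- ( ( ( id ) + id ) ) / ( id ) $]
Step 10: shift -. Stack=[E -] ptr=4 lookahead=( remaining=[( ( ( id ) + id ) ) / ( id ) $]
Step 11: shift (. Stack=[E - (] ptr=5 lookahead=( remaining=[( ( id ) + id ) ) / ( id ) $]
Step 12: shift (. Stack=[E - ( (] ptr=6 lookahead=( remaining=[( id ) + id ) ) / ( id ) $]
Step 13: shift (. Stack=[E - ( ( (] ptr=7 lookahead=id remaining=[id ) + id ) ) / ( id ) $]
Step 14: shift id. Stack=[E - ( ( ( id] ptr=8 lookahead=) remaining=[) + id ) ) / ( id ) $]
Step 15: reduce F->id. Stack=[E - ( ( ( F] ptr=8 lookahead=) remaining=[) + id ) ) / ( id ) $]
Step 16: reduce T->F. Stack=[E - ( ( ( T] ptr=8 lookahead=) remaining=[) + id ) ) / ( id ) $]
Step 17: reduce E->T. Stack=[E - ( ( ( E] ptr=8 lookahead=) remaining=[) + id ) ) / ( id ) $]
Step 18: shift ). Stack=[E - ( ( ( E )] ptr=9 lookahead=+ remaining=[+ id ) ) / ( id ) $]
Step 19: reduce F->( E ). Stack=[E - ( ( F] ptr=9 lookahead=+ remaining=[+ id ) ) / ( id ) $]
Step 20: reduce T->F. Stack=[E - ( ( T] ptr=9 lookahead=+ remaining=[+ id ) ) / ( id ) $]
Step 21: reduce E->T. Stack=[E - ( ( E] ptr=9 lookahead=+ remaining=[+ id ) ) / ( id ) $]
Step 22: shift +. Stack=[E - ( ( E +] ptr=10 lookahead=id remaining=[id ) ) / ( id ) $]
Step 23: shift id. Stack=[E - ( ( E + id] ptr=11 lookahead=) remaining=[) ) / ( id ) $]
Step 24: reduce F->id. Stack=[E - ( ( E + F] ptr=11 lookahead=) remaining=[) ) / ( id ) $]
Step 25: reduce T->F. Stack=[E - ( ( E + T] ptr=11 lookahead=) remaining=[) ) / ( id ) $]
Step 26: reduce E->E + T. Stack=[E - ( ( E] ptr=11 lookahead=) remaining=[) ) / ( id ) $]
Step 27: shift ). Stack=[E - ( ( E )] ptr=12 lookahead=) remaining=[) / ( id ) $]
Step 28: reduce F->( E ). Stack=[E - ( F] ptr=12 lookahead=) remaining=[) / ( id ) $]
Step 29: reduce T->F. Stack=[E - ( T] ptr=12 lookahead=) remaining=[) / ( id ) $]
Step 30: reduce E->T. Stack=[E - ( E] ptr=12 lookahead=) remaining=[) / ( id ) $]
Step 31: shift ). Stack=[E - ( E )] ptr=13 lookahead=/ remaining=[/ ( id ) $]
Step 32: reduce F->( E ). Stack=[E - F] ptr=13 lookahead=/ remaining=[/ ( id ) $]
Step 33: reduce T->F. Stack=[E - T] ptr=13 lookahead=/ remaining=[/ ( id ) $]
Step 34: shift /. Stack=[E - T /] ptr=14 lookahead=( remaining=[( id ) $]
Step 35: shift (. Stack=[E - T / (] ptr=15 lookahead=id remaining=[id ) $]
Step 36: shift id. Stack=[E - T / ( id] ptr=16 lookahead=) remaining=[) $]
Step 37: reduce F->id. Stack=[E - T / ( F] ptr=16 lookahead=) remaining=[) $]
Step 38: reduce T->F. Stack=[E - T / ( T] ptr=16 lookahead=) remaining=[) $]
Step 39: reduce E->T. Stack=[E - T / ( E] ptr=16 lookahead=) remaining=[) $]
Step 40: shift ). Stack=[E - T / ( E )] ptr=17 lookahead=$ remaining=[$]
Step 41: reduce F->( E ). Stack=[E - T / F] ptr=17 lookahead=$ remaining=[$]
Step 42: reduce T->T / F. Stack=[E - T] ptr=17 lookahead=$ remaining=[$]
Step 43: reduce E->E - T. Stack=[E] ptr=17 lookahead=$ remaining=[$]
Step 44: accept. Stack=[E] ptr=17 lookahead=$ remaining=[$]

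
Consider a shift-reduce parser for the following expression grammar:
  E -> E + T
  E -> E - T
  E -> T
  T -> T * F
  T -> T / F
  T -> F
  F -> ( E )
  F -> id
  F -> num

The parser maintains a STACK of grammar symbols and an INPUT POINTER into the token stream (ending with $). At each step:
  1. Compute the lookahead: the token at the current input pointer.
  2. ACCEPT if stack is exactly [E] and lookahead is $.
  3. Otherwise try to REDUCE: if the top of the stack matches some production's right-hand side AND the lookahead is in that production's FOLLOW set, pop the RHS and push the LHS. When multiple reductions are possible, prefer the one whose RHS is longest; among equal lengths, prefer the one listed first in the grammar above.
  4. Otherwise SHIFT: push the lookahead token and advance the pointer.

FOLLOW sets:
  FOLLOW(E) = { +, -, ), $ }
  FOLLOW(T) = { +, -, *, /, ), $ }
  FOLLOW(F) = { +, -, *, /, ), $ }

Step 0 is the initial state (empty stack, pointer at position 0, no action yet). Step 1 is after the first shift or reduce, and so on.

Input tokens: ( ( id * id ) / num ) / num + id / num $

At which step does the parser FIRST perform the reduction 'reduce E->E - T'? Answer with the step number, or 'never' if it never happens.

Step 1: shift (. Stack=[(] ptr=1 lookahead=( remaining=[( id * id ) / num ) / num + id / num $]
Step 2: shift (. Stack=[( (] ptr=2 lookahead=id remaining=[id * id ) / num ) / num + id / num $]
Step 3: shift id. Stack=[( ( id] ptr=3 lookahead=* remaining=[* id ) / num ) / num + id / num $]
Step 4: reduce F->id. Stack=[( ( F] ptr=3 lookahead=* remaining=[* id ) / num ) / num + id / num $]
Step 5: reduce T->F. Stack=[( ( T] ptr=3 lookahead=* remaining=[* id ) / num ) / num + id / num $]
Step 6: shift *. Stack=[( ( T *] ptr=4 lookahead=id remaining=[id ) / num ) / num + id / num $]
Step 7: shift id. Stack=[( ( T * id] ptr=5 lookahead=) remaining=[) / num ) / num + id / num $]
Step 8: reduce F->id. Stack=[( ( T * F] ptr=5 lookahead=) remaining=[) / num ) / num + id / num $]
Step 9: reduce T->T * F. Stack=[( ( T] ptr=5 lookahead=) remaining=[) / num ) / num + id / num $]
Step 10: reduce E->T. Stack=[( ( E] ptr=5 lookahead=) remaining=[) / num ) / num + id / num $]
Step 11: shift ). Stack=[( ( E )] ptr=6 lookahead=/ remaining=[/ num ) / num + id / num $]
Step 12: reduce F->( E ). Stack=[( F] ptr=6 lookahead=/ remaining=[/ num ) / num + id / num $]
Step 13: reduce T->F. Stack=[( T] ptr=6 lookahead=/ remaining=[/ num ) / num + id / num $]
Step 14: shift /. Stack=[( T /] ptr=7 lookahead=num remaining=[num ) / num + id / num $]
Step 15: shift num. Stack=[( T / num] ptr=8 lookahead=) remaining=[) / num + id / num $]
Step 16: reduce F->num. Stack=[( T / F] ptr=8 lookahead=) remaining=[) / num + id / num $]
Step 17: reduce T->T / F. Stack=[( T] ptr=8 lookahead=) remaining=[) / num + id / num $]
Step 18: reduce E->T. Stack=[( E] ptr=8 lookahead=) remaining=[) / num + id / num $]
Step 19: shift ). Stack=[( E )] ptr=9 lookahead=/ remaining=[/ num + id / num $]
Step 20: reduce F->( E ). Stack=[F] ptr=9 lookahead=/ remaining=[/ num + id / num $]
Step 21: reduce T->F. Stack=[T] ptr=9 lookahead=/ remaining=[/ num + id / num $]
Step 22: shift /. Stack=[T /] ptr=10 lookahead=num remaining=[num + id / num $]
Step 23: shift num. Stack=[T / num] ptr=11 lookahead=+ remaining=[+ id / num $]
Step 24: reduce F->num. Stack=[T / F] ptr=11 lookahead=+ remaining=[+ id / num $]
Step 25: reduce T->T / F. Stack=[T] ptr=11 lookahead=+ remaining=[+ id / num $]
Step 26: reduce E->T. Stack=[E] ptr=11 lookahead=+ remaining=[+ id / num $]
Step 27: shift +. Stack=[E +] ptr=12 lookahead=id remaining=[id / num $]
Step 28: shift id. Stack=[E + id] ptr=13 lookahead=/ remaining=[/ num $]
Step 29: reduce F->id. Stack=[E + F] ptr=13 lookahead=/ remaining=[/ num $]
Step 30: reduce T->F. Stack=[E + T] ptr=13 lookahead=/ remaining=[/ num $]
Step 31: shift /. Stack=[E + T /] ptr=14 lookahead=num remaining=[num $]
Step 32: shift num. Stack=[E + T / num] ptr=15 lookahead=$ remaining=[$]
Step 33: reduce F->num. Stack=[E + T / F] ptr=15 lookahead=$ remaining=[$]
Step 34: reduce T->T / F. Stack=[E + T] ptr=15 lookahead=$ remaining=[$]
Step 35: reduce E->E + T. Stack=[E] ptr=15 lookahead=$ remaining=[$]
Step 36: accept. Stack=[E] ptr=15 lookahead=$ remaining=[$]

Answer: never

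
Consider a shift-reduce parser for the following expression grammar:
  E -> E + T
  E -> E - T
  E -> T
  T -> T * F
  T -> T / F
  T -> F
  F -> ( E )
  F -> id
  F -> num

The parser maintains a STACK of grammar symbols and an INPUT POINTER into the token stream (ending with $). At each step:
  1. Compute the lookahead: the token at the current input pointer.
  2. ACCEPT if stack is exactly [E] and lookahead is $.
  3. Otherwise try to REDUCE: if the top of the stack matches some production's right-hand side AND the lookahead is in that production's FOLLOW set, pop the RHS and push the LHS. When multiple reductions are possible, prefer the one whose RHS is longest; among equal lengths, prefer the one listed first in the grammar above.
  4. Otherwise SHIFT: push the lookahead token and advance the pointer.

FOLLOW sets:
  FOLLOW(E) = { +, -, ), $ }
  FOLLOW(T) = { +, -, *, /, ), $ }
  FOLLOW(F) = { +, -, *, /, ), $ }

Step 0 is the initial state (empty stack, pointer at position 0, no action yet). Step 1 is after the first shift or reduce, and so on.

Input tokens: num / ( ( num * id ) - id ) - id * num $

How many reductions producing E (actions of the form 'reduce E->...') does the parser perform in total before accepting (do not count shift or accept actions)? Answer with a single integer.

Answer: 5

Derivation:
Step 1: shift num. Stack=[num] ptr=1 lookahead=/ remaining=[/ ( ( num * id ) - id ) - id * num $]
Step 2: reduce F->num. Stack=[F] ptr=1 lookahead=/ remaining=[/ ( ( num * id ) - id ) - id * num $]
Step 3: reduce T->F. Stack=[T] ptr=1 lookahead=/ remaining=[/ ( ( num * id ) - id ) - id * num $]
Step 4: shift /. Stack=[T /] ptr=2 lookahead=( remaining=[( ( num * id ) - id ) - id * num $]
Step 5: shift (. Stack=[T / (] ptr=3 lookahead=( remaining=[( num * id ) - id ) - id * num $]
Step 6: shift (. Stack=[T / ( (] ptr=4 lookahead=num remaining=[num * id ) - id ) - id * num $]
Step 7: shift num. Stack=[T / ( ( num] ptr=5 lookahead=* remaining=[* id ) - id ) - id * num $]
Step 8: reduce F->num. Stack=[T / ( ( F] ptr=5 lookahead=* remaining=[* id ) - id ) - id * num $]
Step 9: reduce T->F. Stack=[T / ( ( T] ptr=5 lookahead=* remaining=[* id ) - id ) - id * num $]
Step 10: shift *. Stack=[T / ( ( T *] ptr=6 lookahead=id remaining=[id ) - id ) - id * num $]
Step 11: shift id. Stack=[T / ( ( T * id] ptr=7 lookahead=) remaining=[) - id ) - id * num $]
Step 12: reduce F->id. Stack=[T / ( ( T * F] ptr=7 lookahead=) remaining=[) - id ) - id * num $]
Step 13: reduce T->T * F. Stack=[T / ( ( T] ptr=7 lookahead=) remaining=[) - id ) - id * num $]
Step 14: reduce E->T. Stack=[T / ( ( E] ptr=7 lookahead=) remaining=[) - id ) - id * num $]
Step 15: shift ). Stack=[T / ( ( E )] ptr=8 lookahead=- remaining=[- id ) - id * num $]
Step 16: reduce F->( E ). Stack=[T / ( F] ptr=8 lookahead=- remaining=[- id ) - id * num $]
Step 17: reduce T->F. Stack=[T / ( T] ptr=8 lookahead=- remaining=[- id ) - id * num $]
Step 18: reduce E->T. Stack=[T / ( E] ptr=8 lookahead=- remaining=[- id ) - id * num $]
Step 19: shift -. Stack=[T / ( E -] ptr=9 lookahead=id remaining=[id ) - id * num $]
Step 20: shift id. Stack=[T / ( E - id] ptr=10 lookahead=) remaining=[) - id * num $]
Step 21: reduce F->id. Stack=[T / ( E - F] ptr=10 lookahead=) remaining=[) - id * num $]
Step 22: reduce T->F. Stack=[T / ( E - T] ptr=10 lookahead=) remaining=[) - id * num $]
Step 23: reduce E->E - T. Stack=[T / ( E] ptr=10 lookahead=) remaining=[) - id * num $]
Step 24: shift ). Stack=[T / ( E )] ptr=11 lookahead=- remaining=[- id * num $]
Step 25: reduce F->( E ). Stack=[T / F] ptr=11 lookahead=- remaining=[- id * num $]
Step 26: reduce T->T / F. Stack=[T] ptr=11 lookahead=- remaining=[- id * num $]
Step 27: reduce E->T. Stack=[E] ptr=11 lookahead=- remaining=[- id * num $]
Step 28: shift -. Stack=[E -] ptr=12 lookahead=id remaining=[id * num $]
Step 29: shift id. Stack=[E - id] ptr=13 lookahead=* remaining=[* num $]
Step 30: reduce F->id. Stack=[E - F] ptr=13 lookahead=* remaining=[* num $]
Step 31: reduce T->F. Stack=[E - T] ptr=13 lookahead=* remaining=[* num $]
Step 32: shift *. Stack=[E - T *] ptr=14 lookahead=num remaining=[num $]
Step 33: shift num. Stack=[E - T * num] ptr=15 lookahead=$ remaining=[$]
Step 34: reduce F->num. Stack=[E - T * F] ptr=15 lookahead=$ remaining=[$]
Step 35: reduce T->T * F. Stack=[E - T] ptr=15 lookahead=$ remaining=[$]
Step 36: reduce E->E - T. Stack=[E] ptr=15 lookahead=$ remaining=[$]
Step 37: accept. Stack=[E] ptr=15 lookahead=$ remaining=[$]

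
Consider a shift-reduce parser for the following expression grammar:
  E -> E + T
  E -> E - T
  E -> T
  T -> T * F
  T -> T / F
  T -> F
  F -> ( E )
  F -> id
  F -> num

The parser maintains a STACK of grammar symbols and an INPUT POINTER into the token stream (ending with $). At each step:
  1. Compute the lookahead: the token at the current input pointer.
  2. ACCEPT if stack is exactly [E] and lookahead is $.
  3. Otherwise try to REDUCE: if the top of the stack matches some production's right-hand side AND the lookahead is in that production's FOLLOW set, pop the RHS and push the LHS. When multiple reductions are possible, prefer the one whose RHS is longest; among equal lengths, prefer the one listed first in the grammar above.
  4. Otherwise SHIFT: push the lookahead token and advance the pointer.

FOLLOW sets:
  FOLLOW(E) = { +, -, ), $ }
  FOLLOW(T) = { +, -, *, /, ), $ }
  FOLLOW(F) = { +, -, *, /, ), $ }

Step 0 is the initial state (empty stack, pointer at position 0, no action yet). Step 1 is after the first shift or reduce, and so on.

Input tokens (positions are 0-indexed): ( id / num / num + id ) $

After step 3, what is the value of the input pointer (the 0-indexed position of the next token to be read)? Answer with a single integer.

Step 1: shift (. Stack=[(] ptr=1 lookahead=id remaining=[id / num / num + id ) $]
Step 2: shift id. Stack=[( id] ptr=2 lookahead=/ remaining=[/ num / num + id ) $]
Step 3: reduce F->id. Stack=[( F] ptr=2 lookahead=/ remaining=[/ num / num + id ) $]

Answer: 2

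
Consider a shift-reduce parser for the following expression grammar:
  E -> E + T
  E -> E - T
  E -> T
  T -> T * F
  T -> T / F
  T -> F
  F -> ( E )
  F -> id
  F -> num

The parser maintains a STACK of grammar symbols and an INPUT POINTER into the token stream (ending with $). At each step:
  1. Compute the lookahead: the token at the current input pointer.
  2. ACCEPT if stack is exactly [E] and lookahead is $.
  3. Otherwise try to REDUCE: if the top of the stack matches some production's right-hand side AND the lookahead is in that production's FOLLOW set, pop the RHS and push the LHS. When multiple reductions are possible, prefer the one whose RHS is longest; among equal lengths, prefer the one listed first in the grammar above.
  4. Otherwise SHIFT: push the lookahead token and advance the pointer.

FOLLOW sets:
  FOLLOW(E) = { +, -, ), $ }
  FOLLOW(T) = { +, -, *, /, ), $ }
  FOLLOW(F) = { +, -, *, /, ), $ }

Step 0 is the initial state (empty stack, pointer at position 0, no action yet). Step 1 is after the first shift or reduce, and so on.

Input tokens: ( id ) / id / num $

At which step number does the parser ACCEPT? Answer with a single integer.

Answer: 18

Derivation:
Step 1: shift (. Stack=[(] ptr=1 lookahead=id remaining=[id ) / id / num $]
Step 2: shift id. Stack=[( id] ptr=2 lookahead=) remaining=[) / id / num $]
Step 3: reduce F->id. Stack=[( F] ptr=2 lookahead=) remaining=[) / id / num $]
Step 4: reduce T->F. Stack=[( T] ptr=2 lookahead=) remaining=[) / id / num $]
Step 5: reduce E->T. Stack=[( E] ptr=2 lookahead=) remaining=[) / id / num $]
Step 6: shift ). Stack=[( E )] ptr=3 lookahead=/ remaining=[/ id / num $]
Step 7: reduce F->( E ). Stack=[F] ptr=3 lookahead=/ remaining=[/ id / num $]
Step 8: reduce T->F. Stack=[T] ptr=3 lookahead=/ remaining=[/ id / num $]
Step 9: shift /. Stack=[T /] ptr=4 lookahead=id remaining=[id / num $]
Step 10: shift id. Stack=[T / id] ptr=5 lookahead=/ remaining=[/ num $]
Step 11: reduce F->id. Stack=[T / F] ptr=5 lookahead=/ remaining=[/ num $]
Step 12: reduce T->T / F. Stack=[T] ptr=5 lookahead=/ remaining=[/ num $]
Step 13: shift /. Stack=[T /] ptr=6 lookahead=num remaining=[num $]
Step 14: shift num. Stack=[T / num] ptr=7 lookahead=$ remaining=[$]
Step 15: reduce F->num. Stack=[T / F] ptr=7 lookahead=$ remaining=[$]
Step 16: reduce T->T / F. Stack=[T] ptr=7 lookahead=$ remaining=[$]
Step 17: reduce E->T. Stack=[E] ptr=7 lookahead=$ remaining=[$]
Step 18: accept. Stack=[E] ptr=7 lookahead=$ remaining=[$]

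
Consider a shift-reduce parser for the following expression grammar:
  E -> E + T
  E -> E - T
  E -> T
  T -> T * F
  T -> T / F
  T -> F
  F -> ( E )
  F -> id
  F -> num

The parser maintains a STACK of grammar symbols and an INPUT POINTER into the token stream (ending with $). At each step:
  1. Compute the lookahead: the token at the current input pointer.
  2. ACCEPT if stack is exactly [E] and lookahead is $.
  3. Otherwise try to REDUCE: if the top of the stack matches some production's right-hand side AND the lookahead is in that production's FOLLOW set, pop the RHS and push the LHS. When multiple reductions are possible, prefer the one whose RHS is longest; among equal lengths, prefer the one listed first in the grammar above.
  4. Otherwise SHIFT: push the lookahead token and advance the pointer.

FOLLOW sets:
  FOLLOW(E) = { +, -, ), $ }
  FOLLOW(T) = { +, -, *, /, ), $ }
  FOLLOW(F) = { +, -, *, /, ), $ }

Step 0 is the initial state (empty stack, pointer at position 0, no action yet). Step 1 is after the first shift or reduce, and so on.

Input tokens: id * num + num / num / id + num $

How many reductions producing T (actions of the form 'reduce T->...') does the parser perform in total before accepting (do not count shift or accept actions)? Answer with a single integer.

Answer: 6

Derivation:
Step 1: shift id. Stack=[id] ptr=1 lookahead=* remaining=[* num + num / num / id + num $]
Step 2: reduce F->id. Stack=[F] ptr=1 lookahead=* remaining=[* num + num / num / id + num $]
Step 3: reduce T->F. Stack=[T] ptr=1 lookahead=* remaining=[* num + num / num / id + num $]
Step 4: shift *. Stack=[T *] ptr=2 lookahead=num remaining=[num + num / num / id + num $]
Step 5: shift num. Stack=[T * num] ptr=3 lookahead=+ remaining=[+ num / num / id + num $]
Step 6: reduce F->num. Stack=[T * F] ptr=3 lookahead=+ remaining=[+ num / num / id + num $]
Step 7: reduce T->T * F. Stack=[T] ptr=3 lookahead=+ remaining=[+ num / num / id + num $]
Step 8: reduce E->T. Stack=[E] ptr=3 lookahead=+ remaining=[+ num / num / id + num $]
Step 9: shift +. Stack=[E +] ptr=4 lookahead=num remaining=[num / num / id + num $]
Step 10: shift num. Stack=[E + num] ptr=5 lookahead=/ remaining=[/ num / id + num $]
Step 11: reduce F->num. Stack=[E + F] ptr=5 lookahead=/ remaining=[/ num / id + num $]
Step 12: reduce T->F. Stack=[E + T] ptr=5 lookahead=/ remaining=[/ num / id + num $]
Step 13: shift /. Stack=[E + T /] ptr=6 lookahead=num remaining=[num / id + num $]
Step 14: shift num. Stack=[E + T / num] ptr=7 lookahead=/ remaining=[/ id + num $]
Step 15: reduce F->num. Stack=[E + T / F] ptr=7 lookahead=/ remaining=[/ id + num $]
Step 16: reduce T->T / F. Stack=[E + T] ptr=7 lookahead=/ remaining=[/ id + num $]
Step 17: shift /. Stack=[E + T /] ptr=8 lookahead=id remaining=[id + num $]
Step 18: shift id. Stack=[E + T / id] ptr=9 lookahead=+ remaining=[+ num $]
Step 19: reduce F->id. Stack=[E + T / F] ptr=9 lookahead=+ remaining=[+ num $]
Step 20: reduce T->T / F. Stack=[E + T] ptr=9 lookahead=+ remaining=[+ num $]
Step 21: reduce E->E + T. Stack=[E] ptr=9 lookahead=+ remaining=[+ num $]
Step 22: shift +. Stack=[E +] ptr=10 lookahead=num remaining=[num $]
Step 23: shift num. Stack=[E + num] ptr=11 lookahead=$ remaining=[$]
Step 24: reduce F->num. Stack=[E + F] ptr=11 lookahead=$ remaining=[$]
Step 25: reduce T->F. Stack=[E + T] ptr=11 lookahead=$ remaining=[$]
Step 26: reduce E->E + T. Stack=[E] ptr=11 lookahead=$ remaining=[$]
Step 27: accept. Stack=[E] ptr=11 lookahead=$ remaining=[$]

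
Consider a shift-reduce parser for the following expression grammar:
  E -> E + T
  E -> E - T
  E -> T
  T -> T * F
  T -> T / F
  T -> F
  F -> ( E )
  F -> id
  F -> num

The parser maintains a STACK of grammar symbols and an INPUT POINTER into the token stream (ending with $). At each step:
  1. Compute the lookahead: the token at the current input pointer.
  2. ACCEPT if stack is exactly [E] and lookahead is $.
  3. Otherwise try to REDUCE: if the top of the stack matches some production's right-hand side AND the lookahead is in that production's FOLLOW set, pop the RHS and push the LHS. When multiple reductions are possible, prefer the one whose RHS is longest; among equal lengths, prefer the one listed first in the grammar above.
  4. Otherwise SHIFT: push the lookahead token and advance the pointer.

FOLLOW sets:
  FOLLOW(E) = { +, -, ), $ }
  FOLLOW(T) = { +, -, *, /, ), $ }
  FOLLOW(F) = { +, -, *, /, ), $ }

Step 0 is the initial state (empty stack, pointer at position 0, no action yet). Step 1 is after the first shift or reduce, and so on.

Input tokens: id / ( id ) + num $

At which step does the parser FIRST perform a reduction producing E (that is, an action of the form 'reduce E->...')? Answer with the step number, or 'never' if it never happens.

Step 1: shift id. Stack=[id] ptr=1 lookahead=/ remaining=[/ ( id ) + num $]
Step 2: reduce F->id. Stack=[F] ptr=1 lookahead=/ remaining=[/ ( id ) + num $]
Step 3: reduce T->F. Stack=[T] ptr=1 lookahead=/ remaining=[/ ( id ) + num $]
Step 4: shift /. Stack=[T /] ptr=2 lookahead=( remaining=[( id ) + num $]
Step 5: shift (. Stack=[T / (] ptr=3 lookahead=id remaining=[id ) + num $]
Step 6: shift id. Stack=[T / ( id] ptr=4 lookahead=) remaining=[) + num $]
Step 7: reduce F->id. Stack=[T / ( F] ptr=4 lookahead=) remaining=[) + num $]
Step 8: reduce T->F. Stack=[T / ( T] ptr=4 lookahead=) remaining=[) + num $]
Step 9: reduce E->T. Stack=[T / ( E] ptr=4 lookahead=) remaining=[) + num $]

Answer: 9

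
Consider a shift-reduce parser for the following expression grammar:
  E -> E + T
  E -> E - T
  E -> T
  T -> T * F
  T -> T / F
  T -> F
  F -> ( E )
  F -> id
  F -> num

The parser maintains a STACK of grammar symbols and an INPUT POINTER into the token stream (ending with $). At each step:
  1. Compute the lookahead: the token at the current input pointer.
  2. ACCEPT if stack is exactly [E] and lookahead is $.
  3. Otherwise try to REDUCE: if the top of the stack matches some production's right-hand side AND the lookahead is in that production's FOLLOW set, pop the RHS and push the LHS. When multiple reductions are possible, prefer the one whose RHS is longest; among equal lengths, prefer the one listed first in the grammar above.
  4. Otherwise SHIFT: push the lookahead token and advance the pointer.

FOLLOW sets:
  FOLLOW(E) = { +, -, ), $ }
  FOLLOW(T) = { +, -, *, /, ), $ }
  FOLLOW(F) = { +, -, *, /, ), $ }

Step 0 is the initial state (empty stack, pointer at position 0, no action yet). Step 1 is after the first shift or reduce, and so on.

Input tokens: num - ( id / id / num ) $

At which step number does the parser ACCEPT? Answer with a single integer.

Step 1: shift num. Stack=[num] ptr=1 lookahead=- remaining=[- ( id / id / num ) $]
Step 2: reduce F->num. Stack=[F] ptr=1 lookahead=- remaining=[- ( id / id / num ) $]
Step 3: reduce T->F. Stack=[T] ptr=1 lookahead=- remaining=[- ( id / id / num ) $]
Step 4: reduce E->T. Stack=[E] ptr=1 lookahead=- remaining=[- ( id / id / num ) $]
Step 5: shift -. Stack=[E -] ptr=2 lookahead=( remaining=[( id / id / num ) $]
Step 6: shift (. Stack=[E - (] ptr=3 lookahead=id remaining=[id / id / num ) $]
Step 7: shift id. Stack=[E - ( id] ptr=4 lookahead=/ remaining=[/ id / num ) $]
Step 8: reduce F->id. Stack=[E - ( F] ptr=4 lookahead=/ remaining=[/ id / num ) $]
Step 9: reduce T->F. Stack=[E - ( T] ptr=4 lookahead=/ remaining=[/ id / num ) $]
Step 10: shift /. Stack=[E - ( T /] ptr=5 lookahead=id remaining=[id / num ) $]
Step 11: shift id. Stack=[E - ( T / id] ptr=6 lookahead=/ remaining=[/ num ) $]
Step 12: reduce F->id. Stack=[E - ( T / F] ptr=6 lookahead=/ remaining=[/ num ) $]
Step 13: reduce T->T / F. Stack=[E - ( T] ptr=6 lookahead=/ remaining=[/ num ) $]
Step 14: shift /. Stack=[E - ( T /] ptr=7 lookahead=num remaining=[num ) $]
Step 15: shift num. Stack=[E - ( T / num] ptr=8 lookahead=) remaining=[) $]
Step 16: reduce F->num. Stack=[E - ( T / F] ptr=8 lookahead=) remaining=[) $]
Step 17: reduce T->T / F. Stack=[E - ( T] ptr=8 lookahead=) remaining=[) $]
Step 18: reduce E->T. Stack=[E - ( E] ptr=8 lookahead=) remaining=[) $]
Step 19: shift ). Stack=[E - ( E )] ptr=9 lookahead=$ remaining=[$]
Step 20: reduce F->( E ). Stack=[E - F] ptr=9 lookahead=$ remaining=[$]
Step 21: reduce T->F. Stack=[E - T] ptr=9 lookahead=$ remaining=[$]
Step 22: reduce E->E - T. Stack=[E] ptr=9 lookahead=$ remaining=[$]
Step 23: accept. Stack=[E] ptr=9 lookahead=$ remaining=[$]

Answer: 23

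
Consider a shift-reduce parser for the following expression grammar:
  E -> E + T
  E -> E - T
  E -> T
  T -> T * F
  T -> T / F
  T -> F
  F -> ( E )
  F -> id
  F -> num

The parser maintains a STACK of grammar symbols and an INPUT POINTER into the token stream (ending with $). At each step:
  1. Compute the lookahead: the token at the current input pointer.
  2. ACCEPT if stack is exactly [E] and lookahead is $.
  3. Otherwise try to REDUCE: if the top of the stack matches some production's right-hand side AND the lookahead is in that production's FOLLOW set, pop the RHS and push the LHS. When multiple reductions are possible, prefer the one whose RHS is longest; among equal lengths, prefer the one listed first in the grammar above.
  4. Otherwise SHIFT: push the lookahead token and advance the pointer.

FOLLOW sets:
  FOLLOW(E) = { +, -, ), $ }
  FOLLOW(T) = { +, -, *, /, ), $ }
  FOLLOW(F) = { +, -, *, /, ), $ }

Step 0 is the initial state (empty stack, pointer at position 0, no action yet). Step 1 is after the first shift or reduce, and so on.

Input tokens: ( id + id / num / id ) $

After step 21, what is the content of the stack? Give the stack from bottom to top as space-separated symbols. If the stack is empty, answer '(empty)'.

Step 1: shift (. Stack=[(] ptr=1 lookahead=id remaining=[id + id / num / id ) $]
Step 2: shift id. Stack=[( id] ptr=2 lookahead=+ remaining=[+ id / num / id ) $]
Step 3: reduce F->id. Stack=[( F] ptr=2 lookahead=+ remaining=[+ id / num / id ) $]
Step 4: reduce T->F. Stack=[( T] ptr=2 lookahead=+ remaining=[+ id / num / id ) $]
Step 5: reduce E->T. Stack=[( E] ptr=2 lookahead=+ remaining=[+ id / num / id ) $]
Step 6: shift +. Stack=[( E +] ptr=3 lookahead=id remaining=[id / num / id ) $]
Step 7: shift id. Stack=[( E + id] ptr=4 lookahead=/ remaining=[/ num / id ) $]
Step 8: reduce F->id. Stack=[( E + F] ptr=4 lookahead=/ remaining=[/ num / id ) $]
Step 9: reduce T->F. Stack=[( E + T] ptr=4 lookahead=/ remaining=[/ num / id ) $]
Step 10: shift /. Stack=[( E + T /] ptr=5 lookahead=num remaining=[num / id ) $]
Step 11: shift num. Stack=[( E + T / num] ptr=6 lookahead=/ remaining=[/ id ) $]
Step 12: reduce F->num. Stack=[( E + T / F] ptr=6 lookahead=/ remaining=[/ id ) $]
Step 13: reduce T->T / F. Stack=[( E + T] ptr=6 lookahead=/ remaining=[/ id ) $]
Step 14: shift /. Stack=[( E + T /] ptr=7 lookahead=id remaining=[id ) $]
Step 15: shift id. Stack=[( E + T / id] ptr=8 lookahead=) remaining=[) $]
Step 16: reduce F->id. Stack=[( E + T / F] ptr=8 lookahead=) remaining=[) $]
Step 17: reduce T->T / F. Stack=[( E + T] ptr=8 lookahead=) remaining=[) $]
Step 18: reduce E->E + T. Stack=[( E] ptr=8 lookahead=) remaining=[) $]
Step 19: shift ). Stack=[( E )] ptr=9 lookahead=$ remaining=[$]
Step 20: reduce F->( E ). Stack=[F] ptr=9 lookahead=$ remaining=[$]
Step 21: reduce T->F. Stack=[T] ptr=9 lookahead=$ remaining=[$]

Answer: T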